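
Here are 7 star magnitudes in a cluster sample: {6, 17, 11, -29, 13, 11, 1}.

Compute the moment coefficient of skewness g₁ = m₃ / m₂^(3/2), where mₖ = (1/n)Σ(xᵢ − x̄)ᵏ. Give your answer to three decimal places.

x̄ = (6 + 17 + 11 - 29 + 13 + 11 + 1) / 7 = 4.2857
deviations (xᵢ − x̄): 1.7143, 12.7143, 6.7143, -33.2857, 8.7143, 6.7143, -3.2857
Σ(xᵢ − x̄)² = 1449.4286 ⇒ m₂ = 1449.4286/7 = 207.06122
Σ(xᵢ − x̄)³ = -33586.5306 ⇒ m₃ = -33586.5306/7 = -4798.07580
m₂^(3/2) = 207.06122^(1.5) = 2979.53277
g₁ = m₃ / m₂^(3/2) = -4798.07580 / 2979.53277 ≈ -1.610

-1.610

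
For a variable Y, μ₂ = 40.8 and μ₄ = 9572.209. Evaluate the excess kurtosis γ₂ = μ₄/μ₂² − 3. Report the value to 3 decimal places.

2.750

μ₂² = 40.8² = 1664.64000
μ₄/μ₂² = 9572.209 / 1664.64000 = 5.75032
γ₂ = 5.75032 − 3 ≈ 2.750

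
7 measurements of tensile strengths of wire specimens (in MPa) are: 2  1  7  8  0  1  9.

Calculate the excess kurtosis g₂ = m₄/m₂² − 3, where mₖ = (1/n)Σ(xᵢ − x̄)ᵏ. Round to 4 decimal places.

x̄ = 4.0000
Σ(xᵢ − x̄)² = 88.0000 ⇒ m₂ = 12.57143
Σ(xᵢ − x̄)⁴ = 1396.0000 ⇒ m₄ = 199.42857
m₂² = 158.04082
g₂ = m₄/m₂² − 3 = 1.26188 − 3 ≈ -1.7381

-1.7381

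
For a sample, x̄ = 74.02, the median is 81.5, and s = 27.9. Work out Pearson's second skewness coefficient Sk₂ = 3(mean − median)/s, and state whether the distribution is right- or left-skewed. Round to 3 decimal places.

Sk₂ = 3(74.02 − 81.5) / 27.9 = 3 × -7.4800 / 27.9
    = -22.4400 / 27.9 ≈ -0.804
Sk₂ < 0 ⇒ mean < median ⇒ left-skewed (negative skew).

-0.804, left-skewed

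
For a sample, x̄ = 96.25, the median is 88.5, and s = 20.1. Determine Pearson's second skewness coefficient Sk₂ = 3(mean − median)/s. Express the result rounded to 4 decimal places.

Sk₂ = 3(96.25 − 88.5) / 20.1 = 3 × 7.7500 / 20.1
    = 23.2500 / 20.1 ≈ 1.1567

1.1567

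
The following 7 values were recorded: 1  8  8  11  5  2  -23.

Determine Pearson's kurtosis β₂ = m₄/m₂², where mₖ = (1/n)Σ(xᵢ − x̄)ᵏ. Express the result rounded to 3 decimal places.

4.332

x̄ = 1.7143
Σ(xᵢ − x̄)² = 787.4286 ⇒ m₂ = 112.48980
Σ(xᵢ − x̄)⁴ = 383745.2478 ⇒ m₄ = 54820.74969
m₂² = 12653.95419
β₂ = m₄/m₂² = 54820.74969 / 12653.95419 ≈ 4.332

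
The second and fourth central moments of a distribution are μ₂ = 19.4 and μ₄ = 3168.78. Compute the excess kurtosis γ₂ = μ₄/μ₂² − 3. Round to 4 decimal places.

μ₂² = 19.4² = 376.36000
μ₄/μ₂² = 3168.78 / 376.36000 = 8.41955
γ₂ = 8.41955 − 3 ≈ 5.4195

5.4195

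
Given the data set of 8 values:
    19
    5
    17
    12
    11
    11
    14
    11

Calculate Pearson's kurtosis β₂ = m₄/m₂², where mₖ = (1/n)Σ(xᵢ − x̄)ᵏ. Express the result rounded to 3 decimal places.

2.627

x̄ = 12.5000
Σ(xᵢ − x̄)² = 128.0000 ⇒ m₂ = 16.00000
Σ(xᵢ − x̄)⁴ = 5379.5000 ⇒ m₄ = 672.43750
m₂² = 256.00000
β₂ = m₄/m₂² = 672.43750 / 256.00000 ≈ 2.627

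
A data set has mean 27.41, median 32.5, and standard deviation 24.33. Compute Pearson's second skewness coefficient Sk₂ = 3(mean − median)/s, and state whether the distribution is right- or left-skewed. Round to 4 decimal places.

-0.6276, left-skewed

Sk₂ = 3(27.41 − 32.5) / 24.33 = 3 × -5.0900 / 24.33
    = -15.2700 / 24.33 ≈ -0.6276
Sk₂ < 0 ⇒ mean < median ⇒ left-skewed (negative skew).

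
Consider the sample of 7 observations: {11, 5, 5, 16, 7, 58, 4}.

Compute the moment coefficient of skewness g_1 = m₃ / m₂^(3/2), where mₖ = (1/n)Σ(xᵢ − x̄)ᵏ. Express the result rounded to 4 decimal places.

x̄ = (11 + 5 + 5 + 16 + 7 + 58 + 4) / 7 = 15.1429
deviations (xᵢ − x̄): -4.1429, -10.1429, -10.1429, 0.8571, -8.1429, 42.8571, -11.1429
Σ(xᵢ − x̄)² = 2250.8571 ⇒ m₂ = 2250.8571/7 = 321.55102
Σ(xᵢ − x̄)³ = 74636.3265 ⇒ m₃ = 74636.3265/7 = 10662.33236
m₂^(3/2) = 321.55102^(1.5) = 5766.00266
g_1 = m₃ / m₂^(3/2) = 10662.33236 / 5766.00266 ≈ 1.8492

1.8492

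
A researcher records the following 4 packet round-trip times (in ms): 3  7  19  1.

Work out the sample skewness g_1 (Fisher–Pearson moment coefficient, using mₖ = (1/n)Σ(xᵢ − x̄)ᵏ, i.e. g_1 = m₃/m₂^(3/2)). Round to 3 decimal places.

x̄ = (3 + 7 + 19 + 1) / 4 = 7.5000
deviations (xᵢ − x̄): -4.5000, -0.5000, 11.5000, -6.5000
Σ(xᵢ − x̄)² = 195.0000 ⇒ m₂ = 195.0000/4 = 48.75000
Σ(xᵢ − x̄)³ = 1155.0000 ⇒ m₃ = 1155.0000/4 = 288.75000
m₂^(3/2) = 48.75000^(1.5) = 340.37835
g_1 = m₃ / m₂^(3/2) = 288.75000 / 340.37835 ≈ 0.848

0.848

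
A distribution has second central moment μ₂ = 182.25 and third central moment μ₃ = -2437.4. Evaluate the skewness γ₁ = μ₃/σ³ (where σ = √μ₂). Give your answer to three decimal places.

-0.991

σ = √μ₂ = √182.25 = 13.50000
σ³ = μ₂^(3/2) = 2460.37500
γ₁ = μ₃/σ³ = -2437.4 / 2460.37500 ≈ -0.991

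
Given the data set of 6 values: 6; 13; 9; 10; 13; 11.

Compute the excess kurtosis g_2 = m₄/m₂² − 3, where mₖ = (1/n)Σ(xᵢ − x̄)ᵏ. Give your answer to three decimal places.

x̄ = 10.3333
Σ(xᵢ − x̄)² = 35.3333 ⇒ m₂ = 5.88889
Σ(xᵢ − x̄)⁴ = 457.1111 ⇒ m₄ = 76.18519
m₂² = 34.67901
g_2 = m₄/m₂² − 3 = 2.19687 − 3 ≈ -0.803

-0.803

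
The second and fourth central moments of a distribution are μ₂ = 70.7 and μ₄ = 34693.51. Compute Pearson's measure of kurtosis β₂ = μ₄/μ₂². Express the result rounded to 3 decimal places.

μ₂² = 70.7² = 4998.49000
μ₄/μ₂² = 34693.51 / 4998.49000 = 6.94080
β₂ ≈ 6.941

6.941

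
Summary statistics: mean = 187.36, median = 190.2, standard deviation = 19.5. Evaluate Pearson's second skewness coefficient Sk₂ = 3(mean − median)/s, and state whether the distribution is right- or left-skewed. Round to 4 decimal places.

-0.4369, left-skewed

Sk₂ = 3(187.36 − 190.2) / 19.5 = 3 × -2.8400 / 19.5
    = -8.5200 / 19.5 ≈ -0.4369
Sk₂ < 0 ⇒ mean < median ⇒ left-skewed (negative skew).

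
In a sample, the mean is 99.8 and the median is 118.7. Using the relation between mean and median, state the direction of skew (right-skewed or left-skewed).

mean − median = 99.8 − 118.7 = -18.9
mean < median ⇒ the longer tail is on the left ⇒ left-skewed (negatively skewed).

left-skewed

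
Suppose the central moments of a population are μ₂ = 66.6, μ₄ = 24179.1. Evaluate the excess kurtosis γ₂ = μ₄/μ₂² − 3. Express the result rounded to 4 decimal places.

μ₂² = 66.6² = 4435.56000
μ₄/μ₂² = 24179.1 / 4435.56000 = 5.45119
γ₂ = 5.45119 − 3 ≈ 2.4512

2.4512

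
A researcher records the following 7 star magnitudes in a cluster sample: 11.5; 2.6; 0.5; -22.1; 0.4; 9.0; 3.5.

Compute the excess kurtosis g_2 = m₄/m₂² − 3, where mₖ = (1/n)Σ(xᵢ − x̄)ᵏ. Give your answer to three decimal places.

0.971

x̄ = 0.7714
Σ(xᵢ − x̄)² = 716.9143 ⇒ m₂ = 102.41633
Σ(xᵢ − x̄)⁴ = 291535.6807 ⇒ m₄ = 41647.95439
m₂² = 10489.10394
g_2 = m₄/m₂² − 3 = 3.97059 − 3 ≈ 0.971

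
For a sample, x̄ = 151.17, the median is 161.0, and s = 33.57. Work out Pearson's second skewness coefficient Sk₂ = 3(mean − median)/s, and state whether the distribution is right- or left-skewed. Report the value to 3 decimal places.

Sk₂ = 3(151.17 − 161.0) / 33.57 = 3 × -9.8300 / 33.57
    = -29.4900 / 33.57 ≈ -0.878
Sk₂ < 0 ⇒ mean < median ⇒ left-skewed (negative skew).

-0.878, left-skewed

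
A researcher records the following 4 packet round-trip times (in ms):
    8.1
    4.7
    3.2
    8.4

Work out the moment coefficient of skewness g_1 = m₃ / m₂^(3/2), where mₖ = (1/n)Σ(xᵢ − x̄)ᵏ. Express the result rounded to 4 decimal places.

-0.1598

x̄ = (8.1 + 4.7 + 3.2 + 8.4) / 4 = 6.1000
deviations (xᵢ − x̄): 2.0000, -1.4000, -2.9000, 2.3000
Σ(xᵢ − x̄)² = 19.6600 ⇒ m₂ = 19.6600/4 = 4.91500
Σ(xᵢ − x̄)³ = -6.9660 ⇒ m₃ = -6.9660/4 = -1.74150
m₂^(3/2) = 4.91500^(1.5) = 10.89646
g_1 = m₃ / m₂^(3/2) = -1.74150 / 10.89646 ≈ -0.1598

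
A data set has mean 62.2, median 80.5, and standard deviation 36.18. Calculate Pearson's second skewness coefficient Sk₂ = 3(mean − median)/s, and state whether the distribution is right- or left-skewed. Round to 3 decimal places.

Sk₂ = 3(62.2 − 80.5) / 36.18 = 3 × -18.3000 / 36.18
    = -54.9000 / 36.18 ≈ -1.517
Sk₂ < 0 ⇒ mean < median ⇒ left-skewed (negative skew).

-1.517, left-skewed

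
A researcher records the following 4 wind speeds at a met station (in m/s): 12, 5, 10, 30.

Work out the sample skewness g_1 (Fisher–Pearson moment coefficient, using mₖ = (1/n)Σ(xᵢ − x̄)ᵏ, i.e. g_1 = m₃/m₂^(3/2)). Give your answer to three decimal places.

x̄ = (12 + 5 + 10 + 30) / 4 = 14.2500
deviations (xᵢ − x̄): -2.2500, -9.2500, -4.2500, 15.7500
Σ(xᵢ − x̄)² = 356.7500 ⇒ m₂ = 356.7500/4 = 89.18750
Σ(xᵢ − x̄)³ = 3027.3750 ⇒ m₃ = 3027.3750/4 = 756.84375
m₂^(3/2) = 89.18750^(1.5) = 842.27902
g_1 = m₃ / m₂^(3/2) = 756.84375 / 842.27902 ≈ 0.899

0.899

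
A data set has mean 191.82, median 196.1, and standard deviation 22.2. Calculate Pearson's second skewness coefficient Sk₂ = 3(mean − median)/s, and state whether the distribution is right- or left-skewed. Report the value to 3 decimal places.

Sk₂ = 3(191.82 − 196.1) / 22.2 = 3 × -4.2800 / 22.2
    = -12.8400 / 22.2 ≈ -0.578
Sk₂ < 0 ⇒ mean < median ⇒ left-skewed (negative skew).

-0.578, left-skewed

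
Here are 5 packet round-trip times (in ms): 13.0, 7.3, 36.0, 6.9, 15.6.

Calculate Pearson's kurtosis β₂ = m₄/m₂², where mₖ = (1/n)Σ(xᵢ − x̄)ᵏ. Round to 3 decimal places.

2.783

x̄ = 15.7600
Σ(xᵢ − x̄)² = 567.3720 ⇒ m₂ = 113.47440
Σ(xᵢ − x̄)⁴ = 179162.0588 ⇒ m₄ = 35832.41177
m₂² = 12876.43946
β₂ = m₄/m₂² = 35832.41177 / 12876.43946 ≈ 2.783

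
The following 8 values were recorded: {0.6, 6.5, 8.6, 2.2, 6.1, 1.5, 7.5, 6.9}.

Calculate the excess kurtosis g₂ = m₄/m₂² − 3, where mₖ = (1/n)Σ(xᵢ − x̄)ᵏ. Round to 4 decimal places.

x̄ = 4.9875
Σ(xᵢ − x̄)² = 65.7288 ⇒ m₂ = 8.21609
Σ(xᵢ − x̄)⁴ = 809.1739 ⇒ m₄ = 101.14673
m₂² = 67.50420
g₂ = m₄/m₂² − 3 = 1.49838 − 3 ≈ -1.5016

-1.5016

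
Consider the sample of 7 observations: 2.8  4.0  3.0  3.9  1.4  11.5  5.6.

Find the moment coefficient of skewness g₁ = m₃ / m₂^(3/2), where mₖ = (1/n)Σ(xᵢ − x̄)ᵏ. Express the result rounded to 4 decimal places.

x̄ = (2.8 + 4.0 + 3.0 + 3.9 + 1.4 + 11.5 + 5.6) / 7 = 4.6000
deviations (xᵢ − x̄): -1.8000, -0.6000, -1.6000, -0.7000, -3.2000, 6.9000, 1.0000
Σ(xᵢ − x̄)² = 65.5000 ⇒ m₂ = 65.5000/7 = 9.35714
Σ(xᵢ − x̄)³ = 286.2540 ⇒ m₃ = 286.2540/7 = 40.89343
m₂^(3/2) = 9.35714^(1.5) = 28.62298
g₁ = m₃ / m₂^(3/2) = 40.89343 / 28.62298 ≈ 1.4287

1.4287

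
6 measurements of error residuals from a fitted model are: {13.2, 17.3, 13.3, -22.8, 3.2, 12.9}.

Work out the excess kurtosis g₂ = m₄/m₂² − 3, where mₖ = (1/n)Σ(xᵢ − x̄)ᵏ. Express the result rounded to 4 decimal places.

0.4978

x̄ = 6.1833
Σ(xᵢ − x̄)² = 1117.5083 ⇒ m₂ = 186.25139
Σ(xᵢ − x̄)⁴ = 728032.0671 ⇒ m₄ = 121338.67786
m₂² = 34689.57986
g₂ = m₄/m₂² − 3 = 3.49784 − 3 ≈ 0.4978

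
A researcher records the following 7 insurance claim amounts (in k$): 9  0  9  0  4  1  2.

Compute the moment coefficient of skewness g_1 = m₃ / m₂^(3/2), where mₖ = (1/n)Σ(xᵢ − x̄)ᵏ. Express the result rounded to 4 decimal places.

x̄ = (9 + 0 + 9 + 0 + 4 + 1 + 2) / 7 = 3.5714
deviations (xᵢ − x̄): 5.4286, -3.5714, 5.4286, -3.5714, 0.4286, -2.5714, -1.5714
Σ(xᵢ − x̄)² = 93.7143 ⇒ m₂ = 93.7143/7 = 13.38776
Σ(xᵢ − x̄)³ = 208.0408 ⇒ m₃ = 208.0408/7 = 29.72012
m₂^(3/2) = 13.38776^(1.5) = 48.98483
g_1 = m₃ / m₂^(3/2) = 29.72012 / 48.98483 ≈ 0.6067

0.6067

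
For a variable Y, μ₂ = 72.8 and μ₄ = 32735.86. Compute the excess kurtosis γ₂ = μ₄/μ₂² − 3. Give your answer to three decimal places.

3.177

μ₂² = 72.8² = 5299.84000
μ₄/μ₂² = 32735.86 / 5299.84000 = 6.17676
γ₂ = 6.17676 − 3 ≈ 3.177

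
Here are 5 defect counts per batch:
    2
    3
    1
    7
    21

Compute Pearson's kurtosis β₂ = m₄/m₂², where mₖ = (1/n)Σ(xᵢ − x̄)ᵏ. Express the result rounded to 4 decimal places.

2.8574

x̄ = 6.8000
Σ(xᵢ − x̄)² = 272.8000 ⇒ m₂ = 54.56000
Σ(xᵢ − x̄)⁴ = 42529.6960 ⇒ m₄ = 8505.93920
m₂² = 2976.79360
β₂ = m₄/m₂² = 8505.93920 / 2976.79360 ≈ 2.8574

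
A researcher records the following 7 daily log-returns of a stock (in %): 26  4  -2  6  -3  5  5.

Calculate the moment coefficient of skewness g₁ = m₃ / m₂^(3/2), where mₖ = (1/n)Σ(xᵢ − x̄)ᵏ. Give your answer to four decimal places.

x̄ = (26 + 4 - 2 + 6 - 3 + 5 + 5) / 7 = 5.8571
deviations (xᵢ − x̄): 20.1429, -1.8571, -7.8571, 0.1429, -8.8571, -0.8571, -0.8571
Σ(xᵢ − x̄)² = 550.8571 ⇒ m₂ = 550.8571/7 = 78.69388
Σ(xᵢ − x̄)³ = 6985.1020 ⇒ m₃ = 6985.1020/7 = 997.87172
m₂^(3/2) = 78.69388^(1.5) = 698.09000
g₁ = m₃ / m₂^(3/2) = 997.87172 / 698.09000 ≈ 1.4294

1.4294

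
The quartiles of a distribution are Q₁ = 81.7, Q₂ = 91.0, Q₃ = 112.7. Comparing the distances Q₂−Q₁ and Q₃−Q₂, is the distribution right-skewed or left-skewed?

right-skewed

Q₂ − Q₁ = 9.3;  Q₃ − Q₂ = 21.7
Q₃ − Q₂ > Q₂ − Q₁ ⇒ the upper half is more spread out ⇒ right-skewed.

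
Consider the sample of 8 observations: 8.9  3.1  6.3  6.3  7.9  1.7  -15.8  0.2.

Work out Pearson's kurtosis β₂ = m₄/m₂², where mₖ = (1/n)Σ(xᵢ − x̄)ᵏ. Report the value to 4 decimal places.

x̄ = 2.3250
Σ(xᵢ − x̄)² = 439.9350 ⇒ m₂ = 54.99188
Σ(xᵢ − x̄)⁴ = 111277.6318 ⇒ m₄ = 13909.70397
m₂² = 3024.10632
β₂ = m₄/m₂² = 13909.70397 / 3024.10632 ≈ 4.5996

4.5996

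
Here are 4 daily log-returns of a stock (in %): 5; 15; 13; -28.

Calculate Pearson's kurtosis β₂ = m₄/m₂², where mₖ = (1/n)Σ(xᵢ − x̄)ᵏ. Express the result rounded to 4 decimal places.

2.1980

x̄ = 1.2500
Σ(xᵢ − x̄)² = 1196.7500 ⇒ m₂ = 299.18750
Σ(xᵢ − x̄)⁴ = 786990.8281 ⇒ m₄ = 196747.70703
m₂² = 89513.16016
β₂ = m₄/m₂² = 196747.70703 / 89513.16016 ≈ 2.1980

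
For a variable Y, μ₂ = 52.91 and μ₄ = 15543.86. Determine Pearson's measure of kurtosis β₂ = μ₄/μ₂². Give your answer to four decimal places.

5.5524

μ₂² = 52.91² = 2799.46810
μ₄/μ₂² = 15543.86 / 2799.46810 = 5.55243
β₂ ≈ 5.5524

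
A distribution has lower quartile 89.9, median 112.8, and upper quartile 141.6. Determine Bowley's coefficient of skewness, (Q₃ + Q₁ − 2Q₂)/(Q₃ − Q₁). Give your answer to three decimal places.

0.114

numerator: Q₃ + Q₁ − 2Q₂ = 141.6 + 89.9 − 2×112.8 = 5.9000
denominator: Q₃ − Q₁ = 141.6 − 89.9 = 51.7000
Bowley skewness = 5.9000 / 51.7000 ≈ 0.114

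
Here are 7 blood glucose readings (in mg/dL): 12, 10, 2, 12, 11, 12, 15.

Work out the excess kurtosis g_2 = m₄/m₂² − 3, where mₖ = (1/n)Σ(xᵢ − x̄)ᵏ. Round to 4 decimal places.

x̄ = 10.5714
Σ(xᵢ − x̄)² = 99.7143 ⇒ m₂ = 14.24490
Σ(xᵢ − x̄)⁴ = 5795.0262 ⇒ m₄ = 827.86089
m₂² = 202.91712
g_2 = m₄/m₂² − 3 = 4.07980 − 3 ≈ 1.0798

1.0798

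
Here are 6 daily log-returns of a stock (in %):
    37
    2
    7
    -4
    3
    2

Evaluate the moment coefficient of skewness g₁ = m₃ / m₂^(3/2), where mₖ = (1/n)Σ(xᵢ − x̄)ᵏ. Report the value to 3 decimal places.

x̄ = (37 + 2 + 7 - 4 + 3 + 2) / 6 = 7.8333
deviations (xᵢ − x̄): 29.1667, -5.8333, -0.8333, -11.8333, -4.8333, -5.8333
Σ(xᵢ − x̄)² = 1082.8333 ⇒ m₂ = 1082.8333/6 = 180.47222
Σ(xᵢ − x̄)³ = 22644.4444 ⇒ m₃ = 22644.4444/6 = 3774.07407
m₂^(3/2) = 180.47222^(1.5) = 2424.46293
g₁ = m₃ / m₂^(3/2) = 3774.07407 / 2424.46293 ≈ 1.557

1.557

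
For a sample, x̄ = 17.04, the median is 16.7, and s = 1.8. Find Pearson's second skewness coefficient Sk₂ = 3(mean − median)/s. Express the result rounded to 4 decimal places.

Sk₂ = 3(17.04 − 16.7) / 1.8 = 3 × 0.3400 / 1.8
    = 1.0200 / 1.8 ≈ 0.5667

0.5667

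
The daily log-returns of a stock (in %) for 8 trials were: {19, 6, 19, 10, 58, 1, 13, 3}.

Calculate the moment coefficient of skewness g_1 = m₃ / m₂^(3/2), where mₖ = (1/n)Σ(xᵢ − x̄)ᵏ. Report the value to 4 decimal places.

1.6811

x̄ = (19 + 6 + 19 + 10 + 58 + 1 + 13 + 3) / 8 = 16.1250
deviations (xᵢ − x̄): 2.8750, -10.1250, 2.8750, -6.1250, 41.8750, -15.1250, -3.1250, -13.1250
Σ(xᵢ − x̄)² = 2320.8750 ⇒ m₂ = 2320.8750/8 = 290.10938
Σ(xᵢ − x̄)³ = 66456.6563 ⇒ m₃ = 66456.6563/8 = 8307.08203
m₂^(3/2) = 290.10938^(1.5) = 4941.31619
g_1 = m₃ / m₂^(3/2) = 8307.08203 / 4941.31619 ≈ 1.6811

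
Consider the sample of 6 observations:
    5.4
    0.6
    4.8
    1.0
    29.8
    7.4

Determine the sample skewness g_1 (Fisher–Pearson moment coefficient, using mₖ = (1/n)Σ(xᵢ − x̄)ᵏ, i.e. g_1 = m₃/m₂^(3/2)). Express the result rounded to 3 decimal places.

1.559

x̄ = (5.4 + 0.6 + 4.8 + 1.0 + 29.8 + 7.4) / 6 = 8.1667
deviations (xᵢ − x̄): -2.7667, -7.5667, -3.3667, -7.1667, 21.6333, -0.7667
Σ(xᵢ − x̄)² = 596.1933 ⇒ m₂ = 596.1933/6 = 99.36556
Σ(xᵢ − x̄)³ = 9263.3236 ⇒ m₃ = 9263.3236/6 = 1543.88726
m₂^(3/2) = 99.36556^(1.5) = 990.49844
g_1 = m₃ / m₂^(3/2) = 1543.88726 / 990.49844 ≈ 1.559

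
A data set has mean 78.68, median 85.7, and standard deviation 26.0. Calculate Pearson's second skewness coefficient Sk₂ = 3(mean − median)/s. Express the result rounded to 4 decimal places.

-0.8100

Sk₂ = 3(78.68 − 85.7) / 26.0 = 3 × -7.0200 / 26.0
    = -21.0600 / 26.0 ≈ -0.8100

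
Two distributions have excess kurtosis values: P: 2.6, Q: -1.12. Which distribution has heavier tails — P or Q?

Higher excess kurtosis ⇒ heavier tails relative to the normal distribution.
2.6 vs -1.12: the larger is 2.6, so P has heavier tails. (P is leptokurtic — heavier-than-normal tails; the other is platykurtic.)

P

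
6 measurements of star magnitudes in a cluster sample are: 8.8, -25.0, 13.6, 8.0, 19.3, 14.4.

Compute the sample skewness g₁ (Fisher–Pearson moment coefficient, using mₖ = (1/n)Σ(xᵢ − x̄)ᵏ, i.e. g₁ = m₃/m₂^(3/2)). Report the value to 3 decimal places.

x̄ = (8.8 - 25.0 + 13.6 + 8.0 + 19.3 + 14.4) / 6 = 6.5167
deviations (xᵢ − x̄): 2.2833, -31.5167, 7.0833, 1.4833, 12.7833, 7.8833
Σ(xᵢ − x̄)² = 1276.4483 ⇒ m₂ = 1276.4483/6 = 212.74139
Σ(xᵢ − x̄)³ = -28356.0534 ⇒ m₃ = -28356.0534/6 = -4726.00891
m₂^(3/2) = 212.74139^(1.5) = 3102.97292
g₁ = m₃ / m₂^(3/2) = -4726.00891 / 3102.97292 ≈ -1.523

-1.523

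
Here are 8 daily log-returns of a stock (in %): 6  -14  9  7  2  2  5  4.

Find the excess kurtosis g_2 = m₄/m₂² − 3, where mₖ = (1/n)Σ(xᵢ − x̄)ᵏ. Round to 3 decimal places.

x̄ = 2.6250
Σ(xᵢ − x̄)² = 355.8750 ⇒ m₂ = 44.48438
Σ(xᵢ − x̄)⁴ = 78575.2441 ⇒ m₄ = 9821.90552
m₂² = 1978.85962
g_2 = m₄/m₂² − 3 = 4.96342 − 3 ≈ 1.963

1.963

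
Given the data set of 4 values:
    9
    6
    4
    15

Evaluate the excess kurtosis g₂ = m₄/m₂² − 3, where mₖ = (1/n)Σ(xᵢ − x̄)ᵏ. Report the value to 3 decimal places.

x̄ = 8.5000
Σ(xᵢ − x̄)² = 69.0000 ⇒ m₂ = 17.25000
Σ(xᵢ − x̄)⁴ = 2234.2500 ⇒ m₄ = 558.56250
m₂² = 297.56250
g₂ = m₄/m₂² − 3 = 1.87713 − 3 ≈ -1.123

-1.123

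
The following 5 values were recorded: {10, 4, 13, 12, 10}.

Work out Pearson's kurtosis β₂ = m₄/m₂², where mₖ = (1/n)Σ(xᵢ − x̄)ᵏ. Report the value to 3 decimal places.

2.645

x̄ = 9.8000
Σ(xᵢ − x̄)² = 48.8000 ⇒ m₂ = 9.76000
Σ(xᵢ − x̄)⁴ = 1259.9360 ⇒ m₄ = 251.98720
m₂² = 95.25760
β₂ = m₄/m₂² = 251.98720 / 95.25760 ≈ 2.645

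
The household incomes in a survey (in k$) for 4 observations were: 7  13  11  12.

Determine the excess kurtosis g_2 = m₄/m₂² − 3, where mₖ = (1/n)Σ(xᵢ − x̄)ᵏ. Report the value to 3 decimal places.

-0.902

x̄ = 10.7500
Σ(xᵢ − x̄)² = 20.7500 ⇒ m₂ = 5.18750
Σ(xᵢ − x̄)⁴ = 225.8281 ⇒ m₄ = 56.45703
m₂² = 26.91016
g_2 = m₄/m₂² − 3 = 2.09798 − 3 ≈ -0.902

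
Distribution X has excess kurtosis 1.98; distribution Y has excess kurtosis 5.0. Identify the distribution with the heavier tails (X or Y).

Y

Higher excess kurtosis ⇒ heavier tails relative to the normal distribution.
1.98 vs 5.0: the larger is 5.0, so Y has heavier tails.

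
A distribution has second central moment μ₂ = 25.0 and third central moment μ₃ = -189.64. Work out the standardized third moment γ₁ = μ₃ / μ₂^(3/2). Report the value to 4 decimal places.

-1.5171

σ = √μ₂ = √25.0 = 5.00000
σ³ = μ₂^(3/2) = 125.00000
γ₁ = μ₃/σ³ = -189.64 / 125.00000 ≈ -1.5171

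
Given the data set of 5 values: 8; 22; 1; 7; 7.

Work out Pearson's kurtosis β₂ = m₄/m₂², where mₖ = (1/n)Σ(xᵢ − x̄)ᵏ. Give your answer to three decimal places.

x̄ = 9.0000
Σ(xᵢ − x̄)² = 242.0000 ⇒ m₂ = 48.40000
Σ(xᵢ − x̄)⁴ = 32690.0000 ⇒ m₄ = 6538.00000
m₂² = 2342.56000
β₂ = m₄/m₂² = 6538.00000 / 2342.56000 ≈ 2.791

2.791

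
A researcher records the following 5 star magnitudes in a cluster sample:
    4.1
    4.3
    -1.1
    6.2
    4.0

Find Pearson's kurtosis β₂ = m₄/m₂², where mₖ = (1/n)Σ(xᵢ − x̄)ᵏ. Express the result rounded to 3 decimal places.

x̄ = 3.5000
Σ(xᵢ − x̄)² = 29.7000 ⇒ m₂ = 5.94000
Σ(xᵢ − x̄)⁴ = 501.4914 ⇒ m₄ = 100.29828
m₂² = 35.28360
β₂ = m₄/m₂² = 100.29828 / 35.28360 ≈ 2.843

2.843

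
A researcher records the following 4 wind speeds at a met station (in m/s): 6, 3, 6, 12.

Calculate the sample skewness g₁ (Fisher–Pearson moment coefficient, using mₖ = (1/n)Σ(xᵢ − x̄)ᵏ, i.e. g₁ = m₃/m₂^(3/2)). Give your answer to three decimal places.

x̄ = (6 + 3 + 6 + 12) / 4 = 6.7500
deviations (xᵢ − x̄): -0.7500, -3.7500, -0.7500, 5.2500
Σ(xᵢ − x̄)² = 42.7500 ⇒ m₂ = 42.7500/4 = 10.68750
Σ(xᵢ − x̄)³ = 91.1250 ⇒ m₃ = 91.1250/4 = 22.78125
m₂^(3/2) = 10.68750^(1.5) = 34.93930
g₁ = m₃ / m₂^(3/2) = 22.78125 / 34.93930 ≈ 0.652

0.652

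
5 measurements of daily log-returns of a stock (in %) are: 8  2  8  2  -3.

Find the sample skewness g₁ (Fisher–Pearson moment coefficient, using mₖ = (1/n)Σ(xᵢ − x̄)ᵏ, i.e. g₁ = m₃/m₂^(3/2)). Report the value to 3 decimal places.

-0.200

x̄ = (8 + 2 + 8 + 2 - 3) / 5 = 3.4000
deviations (xᵢ − x̄): 4.6000, -1.4000, 4.6000, -1.4000, -6.4000
Σ(xᵢ − x̄)² = 87.2000 ⇒ m₂ = 87.2000/5 = 17.44000
Σ(xᵢ − x̄)³ = -72.9600 ⇒ m₃ = -72.9600/5 = -14.59200
m₂^(3/2) = 17.44000^(1.5) = 72.83158
g₁ = m₃ / m₂^(3/2) = -14.59200 / 72.83158 ≈ -0.200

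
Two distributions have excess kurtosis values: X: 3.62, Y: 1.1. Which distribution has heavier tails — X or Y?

X

Higher excess kurtosis ⇒ heavier tails relative to the normal distribution.
3.62 vs 1.1: the larger is 3.62, so X has heavier tails.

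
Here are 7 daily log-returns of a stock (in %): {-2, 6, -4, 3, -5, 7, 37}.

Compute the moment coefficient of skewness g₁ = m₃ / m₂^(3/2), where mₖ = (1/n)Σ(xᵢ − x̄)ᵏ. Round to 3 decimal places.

1.600

x̄ = (-2 + 6 - 4 + 3 - 5 + 7 + 37) / 7 = 6.0000
deviations (xᵢ − x̄): -8.0000, 0.0000, -10.0000, -3.0000, -11.0000, 1.0000, 31.0000
Σ(xᵢ − x̄)² = 1256.0000 ⇒ m₂ = 1256.0000/7 = 179.42857
Σ(xᵢ − x̄)³ = 26922.0000 ⇒ m₃ = 26922.0000/7 = 3846.00000
m₂^(3/2) = 179.42857^(1.5) = 2403.46277
g₁ = m₃ / m₂^(3/2) = 3846.00000 / 2403.46277 ≈ 1.600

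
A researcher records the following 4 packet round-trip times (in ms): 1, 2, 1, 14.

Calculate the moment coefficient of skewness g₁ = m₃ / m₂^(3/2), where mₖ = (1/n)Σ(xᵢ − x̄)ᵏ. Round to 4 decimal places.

x̄ = (1 + 2 + 1 + 14) / 4 = 4.5000
deviations (xᵢ − x̄): -3.5000, -2.5000, -3.5000, 9.5000
Σ(xᵢ − x̄)² = 121.0000 ⇒ m₂ = 121.0000/4 = 30.25000
Σ(xᵢ − x̄)³ = 756.0000 ⇒ m₃ = 756.0000/4 = 189.00000
m₂^(3/2) = 30.25000^(1.5) = 166.37500
g₁ = m₃ / m₂^(3/2) = 189.00000 / 166.37500 ≈ 1.1360

1.1360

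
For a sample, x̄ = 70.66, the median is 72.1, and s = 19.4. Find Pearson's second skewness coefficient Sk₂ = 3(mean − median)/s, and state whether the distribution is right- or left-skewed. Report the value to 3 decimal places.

-0.223, left-skewed

Sk₂ = 3(70.66 − 72.1) / 19.4 = 3 × -1.4400 / 19.4
    = -4.3200 / 19.4 ≈ -0.223
Sk₂ < 0 ⇒ mean < median ⇒ left-skewed (negative skew).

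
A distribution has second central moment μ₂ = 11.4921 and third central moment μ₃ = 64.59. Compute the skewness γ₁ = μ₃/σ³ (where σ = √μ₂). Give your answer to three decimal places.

σ = √μ₂ = √11.4921 = 3.39000
σ³ = μ₂^(3/2) = 38.95822
γ₁ = μ₃/σ³ = 64.59 / 38.95822 ≈ 1.658

1.658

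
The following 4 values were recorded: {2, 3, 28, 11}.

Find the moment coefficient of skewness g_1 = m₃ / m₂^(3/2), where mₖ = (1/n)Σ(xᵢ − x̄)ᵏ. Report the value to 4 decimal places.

x̄ = (2 + 3 + 28 + 11) / 4 = 11.0000
deviations (xᵢ − x̄): -9.0000, -8.0000, 17.0000, 0.0000
Σ(xᵢ − x̄)² = 434.0000 ⇒ m₂ = 434.0000/4 = 108.50000
Σ(xᵢ − x̄)³ = 3672.0000 ⇒ m₃ = 3672.0000/4 = 918.00000
m₂^(3/2) = 108.50000^(1.5) = 1130.17217
g_1 = m₃ / m₂^(3/2) = 918.00000 / 1130.17217 ≈ 0.8123

0.8123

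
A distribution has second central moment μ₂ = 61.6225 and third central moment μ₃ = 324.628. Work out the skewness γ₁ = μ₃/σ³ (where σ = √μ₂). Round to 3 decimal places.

σ = √μ₂ = √61.6225 = 7.85000
σ³ = μ₂^(3/2) = 483.73663
γ₁ = μ₃/σ³ = 324.628 / 483.73663 ≈ 0.671

0.671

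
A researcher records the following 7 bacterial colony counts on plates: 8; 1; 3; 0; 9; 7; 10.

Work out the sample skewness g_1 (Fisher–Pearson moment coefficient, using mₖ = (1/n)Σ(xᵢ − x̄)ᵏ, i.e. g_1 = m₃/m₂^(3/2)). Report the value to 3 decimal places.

-0.272

x̄ = (8 + 1 + 3 + 0 + 9 + 7 + 10) / 7 = 5.4286
deviations (xᵢ − x̄): 2.5714, -4.4286, -2.4286, -5.4286, 3.5714, 1.5714, 4.5714
Σ(xᵢ − x̄)² = 97.7143 ⇒ m₂ = 97.7143/7 = 13.95918
Σ(xᵢ − x̄)³ = -99.1837 ⇒ m₃ = -99.1837/7 = -14.16910
m₂^(3/2) = 13.95918^(1.5) = 52.15429
g_1 = m₃ / m₂^(3/2) = -14.16910 / 52.15429 ≈ -0.272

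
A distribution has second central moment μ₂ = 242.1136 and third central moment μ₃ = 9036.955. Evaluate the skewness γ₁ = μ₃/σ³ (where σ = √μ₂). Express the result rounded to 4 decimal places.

2.3988

σ = √μ₂ = √242.1136 = 15.56000
σ³ = μ₂^(3/2) = 3767.28762
γ₁ = μ₃/σ³ = 9036.955 / 3767.28762 ≈ 2.3988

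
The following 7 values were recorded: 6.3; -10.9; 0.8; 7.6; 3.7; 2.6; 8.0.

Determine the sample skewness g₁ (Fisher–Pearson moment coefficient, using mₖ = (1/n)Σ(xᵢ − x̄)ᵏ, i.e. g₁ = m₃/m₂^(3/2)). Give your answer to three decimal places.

-1.382

x̄ = (6.3 - 10.9 + 0.8 + 7.6 + 3.7 + 2.6 + 8.0) / 7 = 2.5857
deviations (xᵢ − x̄): 3.7143, -13.4857, -1.7857, 5.0143, 1.1143, 0.0143, 5.4143
Σ(xᵢ − x̄)² = 254.5486 ⇒ m₂ = 254.5486/7 = 36.36408
Σ(xᵢ − x̄)³ = -2120.8498 ⇒ m₃ = -2120.8498/7 = -302.97854
m₂^(3/2) = 36.36408^(1.5) = 219.28501
g₁ = m₃ / m₂^(3/2) = -302.97854 / 219.28501 ≈ -1.382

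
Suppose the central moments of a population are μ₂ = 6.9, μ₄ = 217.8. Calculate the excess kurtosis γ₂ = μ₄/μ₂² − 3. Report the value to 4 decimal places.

μ₂² = 6.9² = 47.61000
μ₄/μ₂² = 217.8 / 47.61000 = 4.57467
γ₂ = 4.57467 − 3 ≈ 1.5747

1.5747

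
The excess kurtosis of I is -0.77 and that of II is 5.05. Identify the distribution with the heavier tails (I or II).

Higher excess kurtosis ⇒ heavier tails relative to the normal distribution.
-0.77 vs 5.05: the larger is 5.05, so II has heavier tails. (II is leptokurtic — heavier-than-normal tails; the other is platykurtic.)

II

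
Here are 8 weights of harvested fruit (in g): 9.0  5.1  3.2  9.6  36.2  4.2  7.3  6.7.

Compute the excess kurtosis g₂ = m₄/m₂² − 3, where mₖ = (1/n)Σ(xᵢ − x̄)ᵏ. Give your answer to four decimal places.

2.6665

x̄ = 10.1625
Σ(xᵢ − x̄)² = 809.4588 ⇒ m₂ = 101.18234
Σ(xᵢ − x̄)⁴ = 464101.6149 ⇒ m₄ = 58012.70186
m₂² = 10237.86669
g₂ = m₄/m₂² − 3 = 5.66648 − 3 ≈ 2.6665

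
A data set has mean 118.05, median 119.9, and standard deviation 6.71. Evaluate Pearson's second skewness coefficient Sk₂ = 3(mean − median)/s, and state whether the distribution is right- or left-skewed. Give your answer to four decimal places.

Sk₂ = 3(118.05 − 119.9) / 6.71 = 3 × -1.8500 / 6.71
    = -5.5500 / 6.71 ≈ -0.8271
Sk₂ < 0 ⇒ mean < median ⇒ left-skewed (negative skew).

-0.8271, left-skewed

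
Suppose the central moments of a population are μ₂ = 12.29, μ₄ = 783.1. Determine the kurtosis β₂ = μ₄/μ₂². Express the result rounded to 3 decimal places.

5.185

μ₂² = 12.29² = 151.04410
μ₄/μ₂² = 783.1 / 151.04410 = 5.18458
β₂ ≈ 5.185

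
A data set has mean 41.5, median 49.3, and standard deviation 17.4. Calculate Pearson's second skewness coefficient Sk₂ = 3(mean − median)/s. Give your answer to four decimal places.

Sk₂ = 3(41.5 − 49.3) / 17.4 = 3 × -7.8000 / 17.4
    = -23.4000 / 17.4 ≈ -1.3448

-1.3448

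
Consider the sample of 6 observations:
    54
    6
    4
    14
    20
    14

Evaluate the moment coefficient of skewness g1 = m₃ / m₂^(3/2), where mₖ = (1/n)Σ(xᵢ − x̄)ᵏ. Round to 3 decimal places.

1.391

x̄ = (54 + 6 + 4 + 14 + 20 + 14) / 6 = 18.6667
deviations (xᵢ − x̄): 35.3333, -12.6667, -14.6667, -4.6667, 1.3333, -4.6667
Σ(xᵢ − x̄)² = 1669.3333 ⇒ m₂ = 1669.3333/6 = 278.22222
Σ(xᵢ − x̄)³ = 38723.5556 ⇒ m₃ = 38723.5556/6 = 6453.92593
m₂^(3/2) = 278.22222^(1.5) = 4640.74518
g1 = m₃ / m₂^(3/2) = 6453.92593 / 4640.74518 ≈ 1.391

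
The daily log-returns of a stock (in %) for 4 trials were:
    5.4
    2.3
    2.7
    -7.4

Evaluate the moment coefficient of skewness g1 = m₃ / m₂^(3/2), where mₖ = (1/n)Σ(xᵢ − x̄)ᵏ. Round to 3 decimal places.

x̄ = (5.4 + 2.3 + 2.7 - 7.4) / 4 = 0.7500
deviations (xᵢ − x̄): 4.6500, 1.5500, 1.9500, -8.1500
Σ(xᵢ − x̄)² = 94.2500 ⇒ m₂ = 94.2500/4 = 23.56250
Σ(xᵢ − x̄)³ = -429.6600 ⇒ m₃ = -429.6600/4 = -107.41500
m₂^(3/2) = 23.56250^(1.5) = 114.37525
g1 = m₃ / m₂^(3/2) = -107.41500 / 114.37525 ≈ -0.939

-0.939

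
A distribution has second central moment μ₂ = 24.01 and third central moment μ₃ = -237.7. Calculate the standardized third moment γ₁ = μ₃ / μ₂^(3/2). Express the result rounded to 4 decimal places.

σ = √μ₂ = √24.01 = 4.90000
σ³ = μ₂^(3/2) = 117.64900
γ₁ = μ₃/σ³ = -237.7 / 117.64900 ≈ -2.0204

-2.0204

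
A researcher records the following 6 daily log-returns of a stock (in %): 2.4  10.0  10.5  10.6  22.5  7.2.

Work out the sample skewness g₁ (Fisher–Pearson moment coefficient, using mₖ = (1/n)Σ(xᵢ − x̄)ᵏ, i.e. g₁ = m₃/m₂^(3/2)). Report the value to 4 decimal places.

x̄ = (2.4 + 10.0 + 10.5 + 10.6 + 22.5 + 7.2) / 6 = 10.5333
deviations (xᵢ − x̄): -8.1333, -0.5333, -0.0333, 0.0667, 11.9667, -3.3333
Σ(xᵢ − x̄)² = 220.7533 ⇒ m₂ = 220.7533/6 = 36.79222
Σ(xᵢ − x̄)³ = 1138.4224 ⇒ m₃ = 1138.4224/6 = 189.73707
m₂^(3/2) = 36.79222^(1.5) = 223.16908
g₁ = m₃ / m₂^(3/2) = 189.73707 / 223.16908 ≈ 0.8502

0.8502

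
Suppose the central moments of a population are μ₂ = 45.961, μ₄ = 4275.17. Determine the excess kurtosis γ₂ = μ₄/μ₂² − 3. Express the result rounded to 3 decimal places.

μ₂² = 45.961² = 2112.41352
μ₄/μ₂² = 4275.17 / 2112.41352 = 2.02383
γ₂ = 2.02383 − 3 ≈ -0.976

-0.976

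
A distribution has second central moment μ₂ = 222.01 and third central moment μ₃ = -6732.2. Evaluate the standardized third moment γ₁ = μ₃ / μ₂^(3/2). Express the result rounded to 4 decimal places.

σ = √μ₂ = √222.01 = 14.90000
σ³ = μ₂^(3/2) = 3307.94900
γ₁ = μ₃/σ³ = -6732.2 / 3307.94900 ≈ -2.0352

-2.0352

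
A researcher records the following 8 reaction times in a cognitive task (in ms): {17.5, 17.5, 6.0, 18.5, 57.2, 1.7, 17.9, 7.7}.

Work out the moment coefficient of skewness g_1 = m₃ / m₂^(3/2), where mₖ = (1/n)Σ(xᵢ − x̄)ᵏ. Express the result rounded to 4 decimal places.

1.6139

x̄ = (17.5 + 17.5 + 6.0 + 18.5 + 57.2 + 1.7 + 17.9 + 7.7) / 8 = 18.0000
deviations (xᵢ − x̄): -0.5000, -0.5000, -12.0000, 0.5000, 39.2000, -16.3000, -0.1000, -10.3000
Σ(xᵢ − x̄)² = 2053.1800 ⇒ m₂ = 2053.1800/8 = 256.64750
Σ(xᵢ − x̄)³ = 53084.6880 ⇒ m₃ = 53084.6880/8 = 6635.58600
m₂^(3/2) = 256.64750^(1.5) = 4111.54982
g_1 = m₃ / m₂^(3/2) = 6635.58600 / 4111.54982 ≈ 1.6139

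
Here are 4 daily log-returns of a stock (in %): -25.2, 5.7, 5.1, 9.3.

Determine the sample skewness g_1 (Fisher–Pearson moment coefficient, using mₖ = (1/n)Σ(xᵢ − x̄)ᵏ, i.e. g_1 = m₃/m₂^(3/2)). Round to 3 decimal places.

x̄ = (-25.2 + 5.7 + 5.1 + 9.3) / 4 = -1.2750
deviations (xᵢ − x̄): -23.9250, 6.9750, 6.3750, 10.5750
Σ(xᵢ − x̄)² = 773.5275 ⇒ m₂ = 773.5275/4 = 193.38188
Σ(xᵢ − x̄)³ = -11913.7736 ⇒ m₃ = -11913.7736/4 = -2978.44341
m₂^(3/2) = 193.38188^(1.5) = 2689.20339
g_1 = m₃ / m₂^(3/2) = -2978.44341 / 2689.20339 ≈ -1.108

-1.108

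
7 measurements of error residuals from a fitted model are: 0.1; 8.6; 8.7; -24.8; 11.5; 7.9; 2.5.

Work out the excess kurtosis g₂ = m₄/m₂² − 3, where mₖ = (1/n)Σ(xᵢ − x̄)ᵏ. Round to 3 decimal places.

x̄ = 2.0714
Σ(xᵢ − x̄)² = 935.5743 ⇒ m₂ = 133.65347
Σ(xᵢ − x̄)⁴ = 534209.6894 ⇒ m₄ = 76315.66991
m₂² = 17863.24988
g₂ = m₄/m₂² − 3 = 4.27222 − 3 ≈ 1.272

1.272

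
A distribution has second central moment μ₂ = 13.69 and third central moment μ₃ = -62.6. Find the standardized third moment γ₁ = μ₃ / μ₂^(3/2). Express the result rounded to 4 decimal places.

-1.2359

σ = √μ₂ = √13.69 = 3.70000
σ³ = μ₂^(3/2) = 50.65300
γ₁ = μ₃/σ³ = -62.6 / 50.65300 ≈ -1.2359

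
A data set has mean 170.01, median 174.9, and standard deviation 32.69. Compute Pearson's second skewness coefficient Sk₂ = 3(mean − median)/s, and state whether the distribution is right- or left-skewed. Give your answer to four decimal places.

-0.4488, left-skewed

Sk₂ = 3(170.01 − 174.9) / 32.69 = 3 × -4.8900 / 32.69
    = -14.6700 / 32.69 ≈ -0.4488
Sk₂ < 0 ⇒ mean < median ⇒ left-skewed (negative skew).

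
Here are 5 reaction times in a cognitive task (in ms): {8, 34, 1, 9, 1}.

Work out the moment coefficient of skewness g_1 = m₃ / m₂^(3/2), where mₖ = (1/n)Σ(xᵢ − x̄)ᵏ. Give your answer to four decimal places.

1.2213

x̄ = (8 + 34 + 1 + 9 + 1) / 5 = 10.6000
deviations (xᵢ − x̄): -2.6000, 23.4000, -9.6000, -1.6000, -9.6000
Σ(xᵢ − x̄)² = 741.2000 ⇒ m₂ = 741.2000/5 = 148.24000
Σ(xᵢ − x̄)³ = 11021.7600 ⇒ m₃ = 11021.7600/5 = 2204.35200
m₂^(3/2) = 148.24000^(1.5) = 1804.87907
g_1 = m₃ / m₂^(3/2) = 2204.35200 / 1804.87907 ≈ 1.2213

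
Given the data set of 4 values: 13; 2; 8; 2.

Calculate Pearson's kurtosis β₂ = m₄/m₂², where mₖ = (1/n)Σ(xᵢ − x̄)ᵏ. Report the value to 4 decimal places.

x̄ = 6.2500
Σ(xᵢ − x̄)² = 84.7500 ⇒ m₂ = 21.18750
Σ(xᵢ − x̄)⁴ = 2737.8281 ⇒ m₄ = 684.45703
m₂² = 448.91016
β₂ = m₄/m₂² = 684.45703 / 448.91016 ≈ 1.5247

1.5247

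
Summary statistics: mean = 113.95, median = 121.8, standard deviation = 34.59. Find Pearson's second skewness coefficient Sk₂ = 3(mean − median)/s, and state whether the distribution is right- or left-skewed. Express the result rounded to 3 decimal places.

-0.681, left-skewed

Sk₂ = 3(113.95 − 121.8) / 34.59 = 3 × -7.8500 / 34.59
    = -23.5500 / 34.59 ≈ -0.681
Sk₂ < 0 ⇒ mean < median ⇒ left-skewed (negative skew).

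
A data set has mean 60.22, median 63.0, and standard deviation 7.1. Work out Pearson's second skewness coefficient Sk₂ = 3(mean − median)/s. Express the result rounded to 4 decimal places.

Sk₂ = 3(60.22 − 63.0) / 7.1 = 3 × -2.7800 / 7.1
    = -8.3400 / 7.1 ≈ -1.1746

-1.1746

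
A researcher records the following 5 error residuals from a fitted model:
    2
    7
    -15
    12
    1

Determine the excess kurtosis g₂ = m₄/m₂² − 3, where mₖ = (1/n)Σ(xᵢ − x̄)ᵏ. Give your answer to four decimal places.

-0.4830

x̄ = 1.4000
Σ(xᵢ − x̄)² = 413.2000 ⇒ m₂ = 82.64000
Σ(xᵢ − x̄)⁴ = 85947.8560 ⇒ m₄ = 17189.57120
m₂² = 6829.36960
g₂ = m₄/m₂² − 3 = 2.51701 − 3 ≈ -0.4830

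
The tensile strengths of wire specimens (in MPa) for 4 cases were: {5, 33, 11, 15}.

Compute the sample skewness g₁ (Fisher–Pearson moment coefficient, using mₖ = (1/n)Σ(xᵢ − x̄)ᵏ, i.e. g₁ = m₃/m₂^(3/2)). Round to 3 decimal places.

0.759

x̄ = (5 + 33 + 11 + 15) / 4 = 16.0000
deviations (xᵢ − x̄): -11.0000, 17.0000, -5.0000, -1.0000
Σ(xᵢ − x̄)² = 436.0000 ⇒ m₂ = 436.0000/4 = 109.00000
Σ(xᵢ − x̄)³ = 3456.0000 ⇒ m₃ = 3456.0000/4 = 864.00000
m₂^(3/2) = 109.00000^(1.5) = 1137.99341
g₁ = m₃ / m₂^(3/2) = 864.00000 / 1137.99341 ≈ 0.759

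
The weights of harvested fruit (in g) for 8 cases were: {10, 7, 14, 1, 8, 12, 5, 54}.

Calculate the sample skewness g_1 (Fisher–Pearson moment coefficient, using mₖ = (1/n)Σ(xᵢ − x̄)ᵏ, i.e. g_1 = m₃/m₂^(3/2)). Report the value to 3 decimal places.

x̄ = (10 + 7 + 14 + 1 + 8 + 12 + 5 + 54) / 8 = 13.8750
deviations (xᵢ − x̄): -3.8750, -6.8750, 0.1250, -12.8750, -5.8750, -1.8750, -8.8750, 40.1250
Σ(xᵢ − x̄)² = 1954.8750 ⇒ m₂ = 1954.8750/8 = 244.35938
Σ(xᵢ − x̄)³ = 61176.0938 ⇒ m₃ = 61176.0938/8 = 7647.01172
m₂^(3/2) = 244.35938^(1.5) = 3819.82537
g_1 = m₃ / m₂^(3/2) = 7647.01172 / 3819.82537 ≈ 2.002

2.002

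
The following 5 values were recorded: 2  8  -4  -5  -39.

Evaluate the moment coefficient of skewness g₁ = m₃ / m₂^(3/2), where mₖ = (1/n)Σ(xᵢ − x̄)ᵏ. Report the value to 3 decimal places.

x̄ = (2 + 8 - 4 - 5 - 39) / 5 = -7.6000
deviations (xᵢ − x̄): 9.6000, 15.6000, 3.6000, 2.6000, -31.4000
Σ(xᵢ − x̄)² = 1341.2000 ⇒ m₂ = 1341.2000/5 = 268.24000
Σ(xᵢ − x̄)³ = -26213.7600 ⇒ m₃ = -26213.7600/5 = -5242.75200
m₂^(3/2) = 268.24000^(1.5) = 4393.24386
g₁ = m₃ / m₂^(3/2) = -5242.75200 / 4393.24386 ≈ -1.193

-1.193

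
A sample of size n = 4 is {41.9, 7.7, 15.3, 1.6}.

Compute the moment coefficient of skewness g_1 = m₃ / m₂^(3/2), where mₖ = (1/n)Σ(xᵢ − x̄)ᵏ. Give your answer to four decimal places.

x̄ = (41.9 + 7.7 + 15.3 + 1.6) / 4 = 16.6250
deviations (xᵢ − x̄): 25.2750, -8.9250, -1.3250, -15.0250
Σ(xᵢ − x̄)² = 945.9875 ⇒ m₂ = 945.9875/4 = 236.49688
Σ(xᵢ − x̄)³ = 12041.1619 ⇒ m₃ = 12041.1619/4 = 3010.29047
m₂^(3/2) = 236.49688^(1.5) = 3636.95653
g_1 = m₃ / m₂^(3/2) = 3010.29047 / 3636.95653 ≈ 0.8277

0.8277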